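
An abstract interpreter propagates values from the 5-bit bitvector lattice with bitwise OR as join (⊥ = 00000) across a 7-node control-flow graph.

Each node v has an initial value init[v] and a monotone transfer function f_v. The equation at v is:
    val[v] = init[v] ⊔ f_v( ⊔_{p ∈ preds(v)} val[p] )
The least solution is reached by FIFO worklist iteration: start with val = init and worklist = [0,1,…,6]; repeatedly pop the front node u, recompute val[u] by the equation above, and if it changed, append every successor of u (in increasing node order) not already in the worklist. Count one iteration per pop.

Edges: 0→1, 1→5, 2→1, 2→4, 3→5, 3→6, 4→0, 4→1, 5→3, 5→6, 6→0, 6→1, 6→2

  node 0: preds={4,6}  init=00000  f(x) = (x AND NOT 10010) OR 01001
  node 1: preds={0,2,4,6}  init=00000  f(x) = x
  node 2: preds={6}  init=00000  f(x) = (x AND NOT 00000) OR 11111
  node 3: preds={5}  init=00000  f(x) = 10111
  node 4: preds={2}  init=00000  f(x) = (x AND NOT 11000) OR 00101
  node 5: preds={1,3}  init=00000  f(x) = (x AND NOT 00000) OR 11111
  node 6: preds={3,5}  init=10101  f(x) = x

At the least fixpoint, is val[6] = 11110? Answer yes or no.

no

Iteration log — 12 steps:
  step 1. node 0  ⊔preds=10101  new=01101  old=00000  +wl: 
  step 2. node 1  ⊔preds=11101  new=11101  old=00000  +wl: 
  step 3. node 2  ⊔preds=10101  new=11111  old=00000  +wl: 1
  step 4. node 3  ⊔preds=00000  new=10111  old=00000  +wl: 
  step 5. node 4  ⊔preds=11111  new=00111  old=00000  +wl: 0
  step 6. node 5  ⊔preds=11111  new=11111  old=00000  +wl: 3
  step 7. node 6  ⊔preds=11111  new=11111  old=10101  +wl: 2
  step 8. node 1  ⊔preds=11111  new=11111  old=11101  +wl: 5
  step 9. node 0  ⊔preds=11111  new=01101  stable
  step 10. node 3  ⊔preds=11111  new=10111  stable
  step 11. node 2  ⊔preds=11111  new=11111  stable
  step 12. node 5  ⊔preds=11111  new=11111  stable

Least fixpoint reached:
  node 0: 01101
  node 1: 11111
  node 2: 11111
  node 3: 10111
  node 4: 00111
  node 5: 11111
  node 6: 11111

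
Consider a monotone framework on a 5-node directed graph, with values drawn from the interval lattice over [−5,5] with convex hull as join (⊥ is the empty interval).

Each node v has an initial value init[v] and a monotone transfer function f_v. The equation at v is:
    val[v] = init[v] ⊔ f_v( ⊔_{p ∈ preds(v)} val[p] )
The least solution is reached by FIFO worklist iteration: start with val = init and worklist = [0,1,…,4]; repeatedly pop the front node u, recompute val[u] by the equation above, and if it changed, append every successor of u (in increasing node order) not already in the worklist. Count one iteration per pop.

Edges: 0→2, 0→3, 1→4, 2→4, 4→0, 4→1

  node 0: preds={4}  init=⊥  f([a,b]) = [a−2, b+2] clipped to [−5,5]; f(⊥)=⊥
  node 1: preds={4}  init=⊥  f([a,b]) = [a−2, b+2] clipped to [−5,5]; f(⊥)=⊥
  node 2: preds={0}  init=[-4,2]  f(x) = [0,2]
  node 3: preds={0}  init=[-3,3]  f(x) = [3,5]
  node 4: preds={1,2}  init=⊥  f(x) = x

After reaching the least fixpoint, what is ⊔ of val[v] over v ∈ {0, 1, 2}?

Worklist (17 pops):
  #1 pop 0: in=⊥ → ⊥ (no change)
  #2 pop 1: in=⊥ → ⊥ (no change)
  #3 pop 2: in=⊥ → [-4,2] (no change)
  #4 pop 3: in=⊥ → [-3,5] (was [-3,3]); enqueue []
  #5 pop 4: in=[-4,2] → [-4,2] (was ⊥); enqueue [0,1]
  #6 pop 0: in=[-4,2] → [-5,4] (was ⊥); enqueue [2,3]
  #7 pop 1: in=[-4,2] → [-5,4] (was ⊥); enqueue [4]
  #8 pop 2: in=[-5,4] → [-4,2] (no change)
  #9 pop 3: in=[-5,4] → [-3,5] (no change)
  #10 pop 4: in=[-5,4] → [-5,4] (was [-4,2]); enqueue [0,1]
  #11 pop 0: in=[-5,4] → [-5,5] (was [-5,4]); enqueue [2,3]
  #12 pop 1: in=[-5,4] → [-5,5] (was [-5,4]); enqueue [4]
  #13 pop 2: in=[-5,5] → [-4,2] (no change)
  #14 pop 3: in=[-5,5] → [-3,5] (no change)
  #15 pop 4: in=[-5,5] → [-5,5] (was [-5,4]); enqueue [0,1]
  #16 pop 0: in=[-5,5] → [-5,5] (no change)
  #17 pop 1: in=[-5,5] → [-5,5] (no change)

Fixpoint:
  val[0] = [-5,5]
  val[1] = [-5,5]
  val[2] = [-4,2]
  val[3] = [-3,5]
  val[4] = [-5,5]

[-5,5]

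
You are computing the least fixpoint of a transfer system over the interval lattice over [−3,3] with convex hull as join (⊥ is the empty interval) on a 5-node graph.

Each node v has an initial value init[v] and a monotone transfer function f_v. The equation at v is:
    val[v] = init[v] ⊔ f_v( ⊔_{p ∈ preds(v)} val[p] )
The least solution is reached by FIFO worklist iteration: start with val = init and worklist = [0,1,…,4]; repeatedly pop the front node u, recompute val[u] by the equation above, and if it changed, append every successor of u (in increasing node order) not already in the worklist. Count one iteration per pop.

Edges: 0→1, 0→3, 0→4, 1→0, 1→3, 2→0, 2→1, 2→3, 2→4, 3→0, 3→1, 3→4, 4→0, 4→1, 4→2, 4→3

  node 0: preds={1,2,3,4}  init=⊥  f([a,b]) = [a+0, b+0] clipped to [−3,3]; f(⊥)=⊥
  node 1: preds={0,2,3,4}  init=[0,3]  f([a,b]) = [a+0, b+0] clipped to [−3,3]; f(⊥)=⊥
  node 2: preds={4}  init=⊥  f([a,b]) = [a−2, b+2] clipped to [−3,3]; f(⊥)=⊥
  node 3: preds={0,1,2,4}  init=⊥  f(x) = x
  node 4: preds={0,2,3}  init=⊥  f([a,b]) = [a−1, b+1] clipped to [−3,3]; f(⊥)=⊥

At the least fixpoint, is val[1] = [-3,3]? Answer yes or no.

Worklist (16 pops):
  #1 pop 0: in=[0,3] → [0,3] (was ⊥); enqueue []
  #2 pop 1: in=[0,3] → [0,3] (no change)
  #3 pop 2: in=⊥ → ⊥ (no change)
  #4 pop 3: in=[0,3] → [0,3] (was ⊥); enqueue [0,1]
  #5 pop 4: in=[0,3] → [-1,3] (was ⊥); enqueue [2,3]
  #6 pop 0: in=[-1,3] → [-1,3] (was [0,3]); enqueue [4]
  #7 pop 1: in=[-1,3] → [-1,3] (was [0,3]); enqueue [0]
  #8 pop 2: in=[-1,3] → [-3,3] (was ⊥); enqueue [1]
  #9 pop 3: in=[-3,3] → [-3,3] (was [0,3]); enqueue []
  #10 pop 4: in=[-3,3] → [-3,3] (was [-1,3]); enqueue [2,3]
  #11 pop 0: in=[-3,3] → [-3,3] (was [-1,3]); enqueue [4]
  #12 pop 1: in=[-3,3] → [-3,3] (was [-1,3]); enqueue [0]
  #13 pop 2: in=[-3,3] → [-3,3] (no change)
  #14 pop 3: in=[-3,3] → [-3,3] (no change)
  #15 pop 4: in=[-3,3] → [-3,3] (no change)
  #16 pop 0: in=[-3,3] → [-3,3] (no change)

Fixpoint:
  val[0] = [-3,3]
  val[1] = [-3,3]
  val[2] = [-3,3]
  val[3] = [-3,3]
  val[4] = [-3,3]

yes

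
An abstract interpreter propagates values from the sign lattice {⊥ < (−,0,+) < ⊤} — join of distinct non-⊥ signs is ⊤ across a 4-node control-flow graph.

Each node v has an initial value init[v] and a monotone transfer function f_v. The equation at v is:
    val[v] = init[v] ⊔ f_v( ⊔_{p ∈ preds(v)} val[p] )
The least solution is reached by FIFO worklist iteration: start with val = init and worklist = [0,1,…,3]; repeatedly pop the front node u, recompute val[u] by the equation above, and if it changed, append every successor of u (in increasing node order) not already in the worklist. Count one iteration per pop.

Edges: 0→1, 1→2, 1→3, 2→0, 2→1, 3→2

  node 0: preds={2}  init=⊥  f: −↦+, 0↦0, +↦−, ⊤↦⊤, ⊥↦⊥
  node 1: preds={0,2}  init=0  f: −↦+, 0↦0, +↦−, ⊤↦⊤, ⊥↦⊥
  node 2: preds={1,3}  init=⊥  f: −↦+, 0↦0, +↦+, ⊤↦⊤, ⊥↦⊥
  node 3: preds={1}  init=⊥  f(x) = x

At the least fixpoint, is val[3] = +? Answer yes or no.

Trace (7 dequeues):
  [1] u=0 | in ⊥ | out ⊥ | ==
  [2] u=1 | in ⊥ | out 0 | ==
  [3] u=2 | in 0 | out 0 | prev ⊥ | push {0,1}
  [4] u=3 | in 0 | out 0 | prev ⊥ | push {2}
  [5] u=0 | in 0 | out 0 | prev ⊥ | push {}
  [6] u=1 | in 0 | out 0 | ==
  [7] u=2 | in 0 | out 0 | ==

Converged values:
  [0] 0
  [1] 0
  [2] 0
  [3] 0

no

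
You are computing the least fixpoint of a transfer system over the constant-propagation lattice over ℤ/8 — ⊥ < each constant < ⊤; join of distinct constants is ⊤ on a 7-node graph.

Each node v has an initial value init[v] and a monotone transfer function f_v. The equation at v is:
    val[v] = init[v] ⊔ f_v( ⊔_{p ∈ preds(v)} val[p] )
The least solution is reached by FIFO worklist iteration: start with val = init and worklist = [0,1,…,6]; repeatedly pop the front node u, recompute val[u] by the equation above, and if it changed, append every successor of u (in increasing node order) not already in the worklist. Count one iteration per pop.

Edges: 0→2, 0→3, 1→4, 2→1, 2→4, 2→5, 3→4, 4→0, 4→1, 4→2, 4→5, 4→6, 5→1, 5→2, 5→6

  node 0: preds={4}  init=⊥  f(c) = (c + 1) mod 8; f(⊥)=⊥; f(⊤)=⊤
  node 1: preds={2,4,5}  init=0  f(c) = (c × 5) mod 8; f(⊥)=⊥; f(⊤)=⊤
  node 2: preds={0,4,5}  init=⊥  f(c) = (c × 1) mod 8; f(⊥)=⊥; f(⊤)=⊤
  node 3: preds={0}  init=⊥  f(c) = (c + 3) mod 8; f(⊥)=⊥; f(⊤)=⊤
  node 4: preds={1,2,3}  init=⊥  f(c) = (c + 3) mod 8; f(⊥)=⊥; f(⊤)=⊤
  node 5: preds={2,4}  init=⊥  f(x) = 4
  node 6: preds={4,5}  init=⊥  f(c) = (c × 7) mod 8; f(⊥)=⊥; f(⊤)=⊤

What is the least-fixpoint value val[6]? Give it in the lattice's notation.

Worklist (19 pops):
  #1 pop 0: in=⊥ → ⊥ (no change)
  #2 pop 1: in=⊥ → 0 (no change)
  #3 pop 2: in=⊥ → ⊥ (no change)
  #4 pop 3: in=⊥ → ⊥ (no change)
  #5 pop 4: in=0 → 3 (was ⊥); enqueue [0,1,2]
  #6 pop 5: in=3 → 4 (was ⊥); enqueue []
  #7 pop 6: in=⊤ → ⊤ (was ⊥); enqueue []
  #8 pop 0: in=3 → 4 (was ⊥); enqueue [3]
  #9 pop 1: in=⊤ → ⊤ (was 0); enqueue [4]
  #10 pop 2: in=⊤ → ⊤ (was ⊥); enqueue [1,5]
  #11 pop 3: in=4 → 7 (was ⊥); enqueue []
  #12 pop 4: in=⊤ → ⊤ (was 3); enqueue [0,2,6]
  #13 pop 1: in=⊤ → ⊤ (no change)
  #14 pop 5: in=⊤ → 4 (no change)
  #15 pop 0: in=⊤ → ⊤ (was 4); enqueue [3]
  #16 pop 2: in=⊤ → ⊤ (no change)
  #17 pop 6: in=⊤ → ⊤ (no change)
  #18 pop 3: in=⊤ → ⊤ (was 7); enqueue [4]
  #19 pop 4: in=⊤ → ⊤ (no change)

Fixpoint:
  val[0] = ⊤
  val[1] = ⊤
  val[2] = ⊤
  val[3] = ⊤
  val[4] = ⊤
  val[5] = 4
  val[6] = ⊤

⊤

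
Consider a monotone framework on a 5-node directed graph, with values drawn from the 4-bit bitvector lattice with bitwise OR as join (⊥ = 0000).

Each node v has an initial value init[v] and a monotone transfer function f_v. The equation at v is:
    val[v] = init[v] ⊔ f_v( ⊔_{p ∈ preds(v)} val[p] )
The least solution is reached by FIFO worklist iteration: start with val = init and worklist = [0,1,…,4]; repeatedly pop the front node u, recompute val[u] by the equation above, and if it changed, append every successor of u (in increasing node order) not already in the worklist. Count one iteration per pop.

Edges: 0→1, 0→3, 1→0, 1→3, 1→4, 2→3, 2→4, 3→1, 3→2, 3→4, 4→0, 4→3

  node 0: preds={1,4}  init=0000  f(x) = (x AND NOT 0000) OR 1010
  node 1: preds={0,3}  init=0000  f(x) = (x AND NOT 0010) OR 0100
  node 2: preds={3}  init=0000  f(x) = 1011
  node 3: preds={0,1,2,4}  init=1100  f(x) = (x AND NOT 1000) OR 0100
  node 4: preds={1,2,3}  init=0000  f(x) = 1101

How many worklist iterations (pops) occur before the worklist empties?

11

Worklist (11 pops):
  #1 pop 0: in=0000 → 1010 (was 0000); enqueue []
  #2 pop 1: in=1110 → 1100 (was 0000); enqueue [0]
  #3 pop 2: in=1100 → 1011 (was 0000); enqueue []
  #4 pop 3: in=1111 → 1111 (was 1100); enqueue [1,2]
  #5 pop 4: in=1111 → 1101 (was 0000); enqueue [3]
  #6 pop 0: in=1101 → 1111 (was 1010); enqueue []
  #7 pop 1: in=1111 → 1101 (was 1100); enqueue [0,4]
  #8 pop 2: in=1111 → 1011 (no change)
  #9 pop 3: in=1111 → 1111 (no change)
  #10 pop 0: in=1101 → 1111 (no change)
  #11 pop 4: in=1111 → 1101 (no change)

Fixpoint:
  val[0] = 1111
  val[1] = 1101
  val[2] = 1011
  val[3] = 1111
  val[4] = 1101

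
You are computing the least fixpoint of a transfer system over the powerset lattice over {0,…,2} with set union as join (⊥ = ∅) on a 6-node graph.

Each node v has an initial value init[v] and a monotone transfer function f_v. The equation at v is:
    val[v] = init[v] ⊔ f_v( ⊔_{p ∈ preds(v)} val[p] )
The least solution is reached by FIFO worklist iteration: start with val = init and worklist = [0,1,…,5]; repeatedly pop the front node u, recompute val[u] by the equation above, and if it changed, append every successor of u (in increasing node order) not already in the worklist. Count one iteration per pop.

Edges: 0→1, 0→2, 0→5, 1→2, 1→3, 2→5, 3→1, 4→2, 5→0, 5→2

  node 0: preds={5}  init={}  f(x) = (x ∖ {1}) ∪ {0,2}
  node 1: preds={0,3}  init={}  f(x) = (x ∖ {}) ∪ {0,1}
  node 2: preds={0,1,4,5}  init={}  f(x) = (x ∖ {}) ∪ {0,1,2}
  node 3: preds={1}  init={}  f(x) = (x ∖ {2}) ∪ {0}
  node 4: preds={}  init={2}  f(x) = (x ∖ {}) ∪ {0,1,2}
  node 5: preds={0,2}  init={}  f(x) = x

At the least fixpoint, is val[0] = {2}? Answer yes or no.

Trace (9 dequeues):
  [1] u=0 | in {} | out {0,2} | prev {} | push {}
  [2] u=1 | in {0,2} | out {0,1,2} | prev {} | push {}
  [3] u=2 | in {0,1,2} | out {0,1,2} | prev {} | push {}
  [4] u=3 | in {0,1,2} | out {0,1} | prev {} | push {1}
  [5] u=4 | in {} | out {0,1,2} | prev {2} | push {2}
  [6] u=5 | in {0,1,2} | out {0,1,2} | prev {} | push {0}
  [7] u=1 | in {0,1,2} | out {0,1,2} | ==
  [8] u=2 | in {0,1,2} | out {0,1,2} | ==
  [9] u=0 | in {0,1,2} | out {0,2} | ==

Converged values:
  [0] {0,2}
  [1] {0,1,2}
  [2] {0,1,2}
  [3] {0,1}
  [4] {0,1,2}
  [5] {0,1,2}

no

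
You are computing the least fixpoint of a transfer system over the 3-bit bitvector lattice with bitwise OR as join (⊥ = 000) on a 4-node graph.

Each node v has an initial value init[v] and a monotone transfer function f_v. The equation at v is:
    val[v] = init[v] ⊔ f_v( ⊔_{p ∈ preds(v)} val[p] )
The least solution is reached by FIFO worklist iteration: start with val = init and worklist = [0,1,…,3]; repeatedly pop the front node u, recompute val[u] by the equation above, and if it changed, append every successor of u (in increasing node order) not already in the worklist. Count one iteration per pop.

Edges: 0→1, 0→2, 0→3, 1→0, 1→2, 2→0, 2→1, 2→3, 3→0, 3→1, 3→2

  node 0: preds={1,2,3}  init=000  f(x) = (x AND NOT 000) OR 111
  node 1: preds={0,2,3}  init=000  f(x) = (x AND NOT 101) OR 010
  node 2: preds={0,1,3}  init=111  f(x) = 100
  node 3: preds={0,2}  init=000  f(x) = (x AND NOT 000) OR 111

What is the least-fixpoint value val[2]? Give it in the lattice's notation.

111

Trace (7 dequeues):
  [1] u=0 | in 111 | out 111 | prev 000 | push {}
  [2] u=1 | in 111 | out 010 | prev 000 | push {0}
  [3] u=2 | in 111 | out 111 | ==
  [4] u=3 | in 111 | out 111 | prev 000 | push {1,2}
  [5] u=0 | in 111 | out 111 | ==
  [6] u=1 | in 111 | out 010 | ==
  [7] u=2 | in 111 | out 111 | ==

Converged values:
  [0] 111
  [1] 010
  [2] 111
  [3] 111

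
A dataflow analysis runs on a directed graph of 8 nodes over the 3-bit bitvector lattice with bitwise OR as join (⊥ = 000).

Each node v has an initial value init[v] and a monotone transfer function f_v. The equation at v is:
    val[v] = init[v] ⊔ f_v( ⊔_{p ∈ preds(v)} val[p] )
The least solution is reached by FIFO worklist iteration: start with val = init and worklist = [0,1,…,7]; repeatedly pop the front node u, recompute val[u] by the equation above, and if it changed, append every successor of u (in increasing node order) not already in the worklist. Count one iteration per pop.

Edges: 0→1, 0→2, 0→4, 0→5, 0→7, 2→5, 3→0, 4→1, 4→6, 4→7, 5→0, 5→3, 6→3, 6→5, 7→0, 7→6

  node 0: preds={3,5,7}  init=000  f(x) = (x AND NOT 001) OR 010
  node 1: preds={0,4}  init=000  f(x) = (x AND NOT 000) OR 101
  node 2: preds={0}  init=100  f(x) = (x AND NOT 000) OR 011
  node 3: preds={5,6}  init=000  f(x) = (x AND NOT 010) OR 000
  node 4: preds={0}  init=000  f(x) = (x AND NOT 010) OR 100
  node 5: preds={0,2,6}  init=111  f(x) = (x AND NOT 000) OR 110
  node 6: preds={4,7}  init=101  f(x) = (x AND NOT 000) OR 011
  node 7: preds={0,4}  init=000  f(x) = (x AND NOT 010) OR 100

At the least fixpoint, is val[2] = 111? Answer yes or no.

Iteration log — 13 steps:
  step 1. node 0  ⊔preds=111  new=110  old=000  +wl: 
  step 2. node 1  ⊔preds=110  new=111  old=000  +wl: 
  step 3. node 2  ⊔preds=110  new=111  old=100  +wl: 
  step 4. node 3  ⊔preds=111  new=101  old=000  +wl: 0
  step 5. node 4  ⊔preds=110  new=100  old=000  +wl: 1
  step 6. node 5  ⊔preds=111  new=111  stable
  step 7. node 6  ⊔preds=100  new=111  old=101  +wl: 3,5
  step 8. node 7  ⊔preds=110  new=100  old=000  +wl: 6
  step 9. node 0  ⊔preds=111  new=110  stable
  step 10. node 1  ⊔preds=110  new=111  stable
  step 11. node 3  ⊔preds=111  new=101  stable
  step 12. node 5  ⊔preds=111  new=111  stable
  step 13. node 6  ⊔preds=100  new=111  stable

Least fixpoint reached:
  node 0: 110
  node 1: 111
  node 2: 111
  node 3: 101
  node 4: 100
  node 5: 111
  node 6: 111
  node 7: 100

yes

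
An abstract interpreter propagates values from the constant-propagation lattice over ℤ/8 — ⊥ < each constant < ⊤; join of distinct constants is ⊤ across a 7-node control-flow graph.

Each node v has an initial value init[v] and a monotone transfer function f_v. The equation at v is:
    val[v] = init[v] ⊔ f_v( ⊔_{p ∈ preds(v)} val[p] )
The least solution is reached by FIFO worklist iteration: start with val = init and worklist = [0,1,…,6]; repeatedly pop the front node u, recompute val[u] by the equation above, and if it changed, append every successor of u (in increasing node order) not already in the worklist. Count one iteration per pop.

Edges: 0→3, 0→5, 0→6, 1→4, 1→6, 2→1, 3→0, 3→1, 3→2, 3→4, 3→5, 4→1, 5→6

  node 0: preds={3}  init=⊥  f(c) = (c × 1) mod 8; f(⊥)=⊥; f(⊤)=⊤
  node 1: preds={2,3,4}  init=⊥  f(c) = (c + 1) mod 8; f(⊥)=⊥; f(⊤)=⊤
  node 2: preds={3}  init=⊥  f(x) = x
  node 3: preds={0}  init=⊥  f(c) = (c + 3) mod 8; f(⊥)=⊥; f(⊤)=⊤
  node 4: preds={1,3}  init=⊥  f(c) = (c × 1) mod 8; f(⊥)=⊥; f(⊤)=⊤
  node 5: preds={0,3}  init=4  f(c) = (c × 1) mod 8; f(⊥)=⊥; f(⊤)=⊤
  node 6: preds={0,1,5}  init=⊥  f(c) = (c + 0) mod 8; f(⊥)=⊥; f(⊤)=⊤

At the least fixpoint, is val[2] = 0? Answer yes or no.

Iteration log — 7 steps:
  step 1. node 0  ⊔preds=⊥  new=⊥  stable
  step 2. node 1  ⊔preds=⊥  new=⊥  stable
  step 3. node 2  ⊔preds=⊥  new=⊥  stable
  step 4. node 3  ⊔preds=⊥  new=⊥  stable
  step 5. node 4  ⊔preds=⊥  new=⊥  stable
  step 6. node 5  ⊔preds=⊥  new=4  stable
  step 7. node 6  ⊔preds=4  new=4  old=⊥  +wl: 

Least fixpoint reached:
  node 0: ⊥
  node 1: ⊥
  node 2: ⊥
  node 3: ⊥
  node 4: ⊥
  node 5: 4
  node 6: 4

no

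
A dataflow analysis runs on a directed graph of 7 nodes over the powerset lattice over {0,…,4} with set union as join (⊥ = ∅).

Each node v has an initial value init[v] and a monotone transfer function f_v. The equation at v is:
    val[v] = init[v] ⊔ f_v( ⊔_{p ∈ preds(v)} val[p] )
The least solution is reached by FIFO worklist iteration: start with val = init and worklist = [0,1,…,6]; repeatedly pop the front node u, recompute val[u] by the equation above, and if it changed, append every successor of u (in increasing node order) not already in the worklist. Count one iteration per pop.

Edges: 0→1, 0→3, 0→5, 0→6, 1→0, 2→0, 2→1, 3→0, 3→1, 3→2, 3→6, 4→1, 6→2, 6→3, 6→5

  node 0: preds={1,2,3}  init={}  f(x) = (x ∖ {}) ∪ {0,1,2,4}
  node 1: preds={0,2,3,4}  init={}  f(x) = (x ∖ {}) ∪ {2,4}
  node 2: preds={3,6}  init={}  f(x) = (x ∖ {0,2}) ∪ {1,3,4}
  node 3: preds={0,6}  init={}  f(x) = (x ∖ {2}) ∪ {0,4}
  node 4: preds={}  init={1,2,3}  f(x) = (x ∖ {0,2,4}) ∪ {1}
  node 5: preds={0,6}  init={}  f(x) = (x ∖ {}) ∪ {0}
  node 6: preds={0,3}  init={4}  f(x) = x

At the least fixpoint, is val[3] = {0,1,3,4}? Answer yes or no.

yes

Worklist (18 pops):
  #1 pop 0: in={} → {0,1,2,4} (was {}); enqueue []
  #2 pop 1: in={0,1,2,3,4} → {0,1,2,3,4} (was {}); enqueue [0]
  #3 pop 2: in={4} → {1,3,4} (was {}); enqueue [1]
  #4 pop 3: in={0,1,2,4} → {0,1,4} (was {}); enqueue [2]
  #5 pop 4: in={} → {1,2,3} (no change)
  #6 pop 5: in={0,1,2,4} → {0,1,2,4} (was {}); enqueue []
  #7 pop 6: in={0,1,2,4} → {0,1,2,4} (was {4}); enqueue [3,5]
  #8 pop 0: in={0,1,2,3,4} → {0,1,2,3,4} (was {0,1,2,4}); enqueue [6]
  #9 pop 1: in={0,1,2,3,4} → {0,1,2,3,4} (no change)
  #10 pop 2: in={0,1,2,4} → {1,3,4} (no change)
  #11 pop 3: in={0,1,2,3,4} → {0,1,3,4} (was {0,1,4}); enqueue [0,1,2]
  #12 pop 5: in={0,1,2,3,4} → {0,1,2,3,4} (was {0,1,2,4}); enqueue []
  #13 pop 6: in={0,1,2,3,4} → {0,1,2,3,4} (was {0,1,2,4}); enqueue [3,5]
  #14 pop 0: in={0,1,2,3,4} → {0,1,2,3,4} (no change)
  #15 pop 1: in={0,1,2,3,4} → {0,1,2,3,4} (no change)
  #16 pop 2: in={0,1,2,3,4} → {1,3,4} (no change)
  #17 pop 3: in={0,1,2,3,4} → {0,1,3,4} (no change)
  #18 pop 5: in={0,1,2,3,4} → {0,1,2,3,4} (no change)

Fixpoint:
  val[0] = {0,1,2,3,4}
  val[1] = {0,1,2,3,4}
  val[2] = {1,3,4}
  val[3] = {0,1,3,4}
  val[4] = {1,2,3}
  val[5] = {0,1,2,3,4}
  val[6] = {0,1,2,3,4}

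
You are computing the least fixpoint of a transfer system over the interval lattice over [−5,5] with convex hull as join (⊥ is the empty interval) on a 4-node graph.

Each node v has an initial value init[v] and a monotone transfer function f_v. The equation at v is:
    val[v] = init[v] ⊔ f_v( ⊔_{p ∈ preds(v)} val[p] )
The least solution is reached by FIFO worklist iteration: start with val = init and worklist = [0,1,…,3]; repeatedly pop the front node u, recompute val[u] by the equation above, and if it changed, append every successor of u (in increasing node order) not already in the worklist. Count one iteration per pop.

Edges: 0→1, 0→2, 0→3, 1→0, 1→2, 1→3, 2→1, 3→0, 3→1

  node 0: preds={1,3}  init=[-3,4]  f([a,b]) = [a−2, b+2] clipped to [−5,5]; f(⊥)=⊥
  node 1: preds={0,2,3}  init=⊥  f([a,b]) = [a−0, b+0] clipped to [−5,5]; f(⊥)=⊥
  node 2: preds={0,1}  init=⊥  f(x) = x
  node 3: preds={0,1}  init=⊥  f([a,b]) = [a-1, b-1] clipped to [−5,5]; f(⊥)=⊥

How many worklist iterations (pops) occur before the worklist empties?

10

Trace (10 dequeues):
  [1] u=0 | in ⊥ | out [-3,4] | ==
  [2] u=1 | in [-3,4] | out [-3,4] | prev ⊥ | push {0}
  [3] u=2 | in [-3,4] | out [-3,4] | prev ⊥ | push {1}
  [4] u=3 | in [-3,4] | out [-4,3] | prev ⊥ | push {}
  [5] u=0 | in [-4,4] | out [-5,5] | prev [-3,4] | push {2,3}
  [6] u=1 | in [-5,5] | out [-5,5] | prev [-3,4] | push {0}
  [7] u=2 | in [-5,5] | out [-5,5] | prev [-3,4] | push {1}
  [8] u=3 | in [-5,5] | out [-5,4] | prev [-4,3] | push {}
  [9] u=0 | in [-5,5] | out [-5,5] | ==
  [10] u=1 | in [-5,5] | out [-5,5] | ==

Converged values:
  [0] [-5,5]
  [1] [-5,5]
  [2] [-5,5]
  [3] [-5,4]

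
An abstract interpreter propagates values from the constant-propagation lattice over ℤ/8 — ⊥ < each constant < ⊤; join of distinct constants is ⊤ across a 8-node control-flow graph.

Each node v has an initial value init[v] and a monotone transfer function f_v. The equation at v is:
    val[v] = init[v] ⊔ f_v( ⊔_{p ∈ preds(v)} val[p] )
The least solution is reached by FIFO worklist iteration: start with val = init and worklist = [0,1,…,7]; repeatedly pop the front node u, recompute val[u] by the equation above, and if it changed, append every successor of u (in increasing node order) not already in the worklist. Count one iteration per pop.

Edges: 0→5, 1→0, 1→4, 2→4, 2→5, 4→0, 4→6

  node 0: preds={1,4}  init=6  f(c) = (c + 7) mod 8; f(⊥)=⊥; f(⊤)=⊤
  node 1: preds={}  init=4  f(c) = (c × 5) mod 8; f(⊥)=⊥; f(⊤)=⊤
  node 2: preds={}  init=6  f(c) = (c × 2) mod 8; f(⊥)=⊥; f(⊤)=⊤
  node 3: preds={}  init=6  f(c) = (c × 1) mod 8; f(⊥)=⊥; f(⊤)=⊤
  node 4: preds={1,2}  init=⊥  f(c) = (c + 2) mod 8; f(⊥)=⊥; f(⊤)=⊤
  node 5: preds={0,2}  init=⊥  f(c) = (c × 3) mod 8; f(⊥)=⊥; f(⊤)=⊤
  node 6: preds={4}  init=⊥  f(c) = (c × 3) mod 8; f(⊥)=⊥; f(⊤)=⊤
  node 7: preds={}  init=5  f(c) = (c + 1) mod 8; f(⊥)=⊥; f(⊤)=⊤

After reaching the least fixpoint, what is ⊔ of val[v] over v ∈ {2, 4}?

Worklist (9 pops):
  #1 pop 0: in=4 → ⊤ (was 6); enqueue []
  #2 pop 1: in=⊥ → 4 (no change)
  #3 pop 2: in=⊥ → 6 (no change)
  #4 pop 3: in=⊥ → 6 (no change)
  #5 pop 4: in=⊤ → ⊤ (was ⊥); enqueue [0]
  #6 pop 5: in=⊤ → ⊤ (was ⊥); enqueue []
  #7 pop 6: in=⊤ → ⊤ (was ⊥); enqueue []
  #8 pop 7: in=⊥ → 5 (no change)
  #9 pop 0: in=⊤ → ⊤ (no change)

Fixpoint:
  val[0] = ⊤
  val[1] = 4
  val[2] = 6
  val[3] = 6
  val[4] = ⊤
  val[5] = ⊤
  val[6] = ⊤
  val[7] = 5

⊤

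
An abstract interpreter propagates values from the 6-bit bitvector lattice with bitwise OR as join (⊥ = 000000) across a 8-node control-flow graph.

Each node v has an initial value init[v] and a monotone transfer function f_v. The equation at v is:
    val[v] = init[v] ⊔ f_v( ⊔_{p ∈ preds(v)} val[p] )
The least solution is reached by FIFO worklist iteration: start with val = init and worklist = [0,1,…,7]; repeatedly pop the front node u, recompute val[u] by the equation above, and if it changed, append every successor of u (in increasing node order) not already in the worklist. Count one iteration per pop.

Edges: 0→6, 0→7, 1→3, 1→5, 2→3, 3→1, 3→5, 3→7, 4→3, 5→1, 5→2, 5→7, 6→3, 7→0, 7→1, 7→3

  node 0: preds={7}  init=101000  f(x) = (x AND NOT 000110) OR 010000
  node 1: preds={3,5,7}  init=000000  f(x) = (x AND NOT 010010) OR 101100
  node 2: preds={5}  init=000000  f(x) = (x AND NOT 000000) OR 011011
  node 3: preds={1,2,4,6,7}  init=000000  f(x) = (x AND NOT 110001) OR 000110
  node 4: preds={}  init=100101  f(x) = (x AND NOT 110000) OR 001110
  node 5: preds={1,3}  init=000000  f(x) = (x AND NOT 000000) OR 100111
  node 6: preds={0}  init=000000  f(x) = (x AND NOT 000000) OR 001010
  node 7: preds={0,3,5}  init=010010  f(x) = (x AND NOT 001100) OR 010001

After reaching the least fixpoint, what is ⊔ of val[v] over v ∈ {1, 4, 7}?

Trace (17 dequeues):
  [1] u=0 | in 010010 | out 111000 | prev 101000 | push {}
  [2] u=1 | in 010010 | out 101100 | prev 000000 | push {}
  [3] u=2 | in 000000 | out 011011 | prev 000000 | push {}
  [4] u=3 | in 111111 | out 001110 | prev 000000 | push {1}
  [5] u=4 | in 000000 | out 101111 | prev 100101 | push {3}
  [6] u=5 | in 101110 | out 101111 | prev 000000 | push {2}
  [7] u=6 | in 111000 | out 111010 | prev 000000 | push {}
  [8] u=7 | in 111111 | out 110011 | prev 010010 | push {0}
  [9] u=1 | in 111111 | out 101101 | prev 101100 | push {5}
  [10] u=3 | in 111111 | out 001110 | ==
  [11] u=2 | in 101111 | out 111111 | prev 011011 | push {3}
  [12] u=0 | in 110011 | out 111001 | prev 111000 | push {6,7}
  [13] u=5 | in 101111 | out 101111 | ==
  [14] u=3 | in 111111 | out 001110 | ==
  [15] u=6 | in 111001 | out 111011 | prev 111010 | push {3}
  [16] u=7 | in 111111 | out 110011 | ==
  [17] u=3 | in 111111 | out 001110 | ==

Converged values:
  [0] 111001
  [1] 101101
  [2] 111111
  [3] 001110
  [4] 101111
  [5] 101111
  [6] 111011
  [7] 110011

111111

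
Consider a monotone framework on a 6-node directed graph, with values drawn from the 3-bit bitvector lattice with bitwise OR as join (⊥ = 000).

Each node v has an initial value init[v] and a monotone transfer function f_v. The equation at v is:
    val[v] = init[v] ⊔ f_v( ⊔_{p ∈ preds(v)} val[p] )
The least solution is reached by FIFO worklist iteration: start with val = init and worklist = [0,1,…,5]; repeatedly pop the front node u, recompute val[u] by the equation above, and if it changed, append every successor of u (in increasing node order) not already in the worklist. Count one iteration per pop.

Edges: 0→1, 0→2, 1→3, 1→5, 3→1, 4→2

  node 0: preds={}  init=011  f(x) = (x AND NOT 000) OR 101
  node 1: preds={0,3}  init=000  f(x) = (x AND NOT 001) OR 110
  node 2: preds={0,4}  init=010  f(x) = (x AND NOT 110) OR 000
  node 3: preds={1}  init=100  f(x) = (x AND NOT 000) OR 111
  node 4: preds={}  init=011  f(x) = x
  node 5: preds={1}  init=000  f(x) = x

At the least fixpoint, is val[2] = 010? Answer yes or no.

Trace (7 dequeues):
  [1] u=0 | in 000 | out 111 | prev 011 | push {}
  [2] u=1 | in 111 | out 110 | prev 000 | push {}
  [3] u=2 | in 111 | out 011 | prev 010 | push {}
  [4] u=3 | in 110 | out 111 | prev 100 | push {1}
  [5] u=4 | in 000 | out 011 | ==
  [6] u=5 | in 110 | out 110 | prev 000 | push {}
  [7] u=1 | in 111 | out 110 | ==

Converged values:
  [0] 111
  [1] 110
  [2] 011
  [3] 111
  [4] 011
  [5] 110

no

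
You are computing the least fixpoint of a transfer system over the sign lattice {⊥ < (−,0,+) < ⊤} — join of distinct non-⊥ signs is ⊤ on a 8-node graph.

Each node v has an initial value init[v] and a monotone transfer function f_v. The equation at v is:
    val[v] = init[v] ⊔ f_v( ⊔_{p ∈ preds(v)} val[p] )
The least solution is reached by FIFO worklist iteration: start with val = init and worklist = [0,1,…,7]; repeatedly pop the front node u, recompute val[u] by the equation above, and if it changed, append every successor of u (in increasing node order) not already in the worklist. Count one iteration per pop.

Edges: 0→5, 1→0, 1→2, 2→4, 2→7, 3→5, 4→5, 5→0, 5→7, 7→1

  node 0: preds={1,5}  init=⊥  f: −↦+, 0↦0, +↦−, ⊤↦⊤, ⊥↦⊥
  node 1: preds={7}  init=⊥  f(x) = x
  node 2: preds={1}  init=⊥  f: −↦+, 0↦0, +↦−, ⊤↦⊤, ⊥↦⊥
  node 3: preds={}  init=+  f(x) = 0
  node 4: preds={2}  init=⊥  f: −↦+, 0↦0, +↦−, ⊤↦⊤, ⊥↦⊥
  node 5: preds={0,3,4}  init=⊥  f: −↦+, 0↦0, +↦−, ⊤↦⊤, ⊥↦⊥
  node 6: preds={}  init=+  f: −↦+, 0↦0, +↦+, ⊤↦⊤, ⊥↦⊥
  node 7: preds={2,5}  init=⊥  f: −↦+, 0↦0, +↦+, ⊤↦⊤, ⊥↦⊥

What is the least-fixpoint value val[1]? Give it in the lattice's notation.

⊤

Trace (16 dequeues):
  [1] u=0 | in ⊥ | out ⊥ | ==
  [2] u=1 | in ⊥ | out ⊥ | ==
  [3] u=2 | in ⊥ | out ⊥ | ==
  [4] u=3 | in ⊥ | out ⊤ | prev + | push {}
  [5] u=4 | in ⊥ | out ⊥ | ==
  [6] u=5 | in ⊤ | out ⊤ | prev ⊥ | push {0}
  [7] u=6 | in ⊥ | out + | ==
  [8] u=7 | in ⊤ | out ⊤ | prev ⊥ | push {1}
  [9] u=0 | in ⊤ | out ⊤ | prev ⊥ | push {5}
  [10] u=1 | in ⊤ | out ⊤ | prev ⊥ | push {0,2}
  [11] u=5 | in ⊤ | out ⊤ | ==
  [12] u=0 | in ⊤ | out ⊤ | ==
  [13] u=2 | in ⊤ | out ⊤ | prev ⊥ | push {4,7}
  [14] u=4 | in ⊤ | out ⊤ | prev ⊥ | push {5}
  [15] u=7 | in ⊤ | out ⊤ | ==
  [16] u=5 | in ⊤ | out ⊤ | ==

Converged values:
  [0] ⊤
  [1] ⊤
  [2] ⊤
  [3] ⊤
  [4] ⊤
  [5] ⊤
  [6] +
  [7] ⊤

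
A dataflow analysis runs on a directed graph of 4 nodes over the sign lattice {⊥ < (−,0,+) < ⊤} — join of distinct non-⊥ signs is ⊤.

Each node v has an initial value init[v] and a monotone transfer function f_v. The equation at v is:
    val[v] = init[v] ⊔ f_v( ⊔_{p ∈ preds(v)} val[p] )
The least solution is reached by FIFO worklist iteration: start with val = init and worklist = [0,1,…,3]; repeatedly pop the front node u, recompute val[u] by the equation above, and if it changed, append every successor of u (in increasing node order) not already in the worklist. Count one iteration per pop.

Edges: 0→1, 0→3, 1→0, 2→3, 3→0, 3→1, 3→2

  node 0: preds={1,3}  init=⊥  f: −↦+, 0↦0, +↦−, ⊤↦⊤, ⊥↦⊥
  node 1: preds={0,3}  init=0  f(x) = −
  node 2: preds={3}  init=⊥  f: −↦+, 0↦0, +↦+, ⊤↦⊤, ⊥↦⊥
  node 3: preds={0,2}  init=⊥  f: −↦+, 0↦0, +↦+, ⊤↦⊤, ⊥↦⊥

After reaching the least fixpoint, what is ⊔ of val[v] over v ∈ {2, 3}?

Worklist (12 pops):
  #1 pop 0: in=0 → 0 (was ⊥); enqueue []
  #2 pop 1: in=0 → ⊤ (was 0); enqueue [0]
  #3 pop 2: in=⊥ → ⊥ (no change)
  #4 pop 3: in=0 → 0 (was ⊥); enqueue [1,2]
  #5 pop 0: in=⊤ → ⊤ (was 0); enqueue [3]
  #6 pop 1: in=⊤ → ⊤ (no change)
  #7 pop 2: in=0 → 0 (was ⊥); enqueue []
  #8 pop 3: in=⊤ → ⊤ (was 0); enqueue [0,1,2]
  #9 pop 0: in=⊤ → ⊤ (no change)
  #10 pop 1: in=⊤ → ⊤ (no change)
  #11 pop 2: in=⊤ → ⊤ (was 0); enqueue [3]
  #12 pop 3: in=⊤ → ⊤ (no change)

Fixpoint:
  val[0] = ⊤
  val[1] = ⊤
  val[2] = ⊤
  val[3] = ⊤

⊤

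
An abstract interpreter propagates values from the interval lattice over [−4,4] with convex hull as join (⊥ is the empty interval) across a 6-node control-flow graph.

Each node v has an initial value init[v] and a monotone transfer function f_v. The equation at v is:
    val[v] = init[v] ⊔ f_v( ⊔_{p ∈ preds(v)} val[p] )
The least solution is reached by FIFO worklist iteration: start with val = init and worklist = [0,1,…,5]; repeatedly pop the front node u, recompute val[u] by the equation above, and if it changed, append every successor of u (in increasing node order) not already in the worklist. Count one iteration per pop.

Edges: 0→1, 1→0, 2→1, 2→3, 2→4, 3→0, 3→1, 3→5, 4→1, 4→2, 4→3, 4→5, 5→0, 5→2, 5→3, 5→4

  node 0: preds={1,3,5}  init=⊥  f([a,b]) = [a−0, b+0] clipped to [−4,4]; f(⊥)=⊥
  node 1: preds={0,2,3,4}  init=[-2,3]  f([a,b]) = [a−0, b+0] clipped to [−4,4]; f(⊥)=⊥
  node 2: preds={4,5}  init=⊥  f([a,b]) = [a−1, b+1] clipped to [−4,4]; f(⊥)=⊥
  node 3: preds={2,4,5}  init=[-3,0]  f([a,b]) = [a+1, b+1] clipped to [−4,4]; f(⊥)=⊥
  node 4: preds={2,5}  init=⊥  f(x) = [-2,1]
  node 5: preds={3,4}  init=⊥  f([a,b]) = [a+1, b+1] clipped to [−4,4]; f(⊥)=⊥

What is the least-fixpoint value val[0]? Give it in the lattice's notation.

[-3,4]

Trace (20 dequeues):
  [1] u=0 | in [-3,3] | out [-3,3] | prev ⊥ | push {}
  [2] u=1 | in [-3,3] | out [-3,3] | prev [-2,3] | push {0}
  [3] u=2 | in ⊥ | out ⊥ | ==
  [4] u=3 | in ⊥ | out [-3,0] | ==
  [5] u=4 | in ⊥ | out [-2,1] | prev ⊥ | push {1,2,3}
  [6] u=5 | in [-3,1] | out [-2,2] | prev ⊥ | push {4}
  [7] u=0 | in [-3,3] | out [-3,3] | ==
  [8] u=1 | in [-3,3] | out [-3,3] | ==
  [9] u=2 | in [-2,2] | out [-3,3] | prev ⊥ | push {1}
  [10] u=3 | in [-3,3] | out [-3,4] | prev [-3,0] | push {0,5}
  [11] u=4 | in [-3,3] | out [-2,1] | ==
  [12] u=1 | in [-3,4] | out [-3,4] | prev [-3,3] | push {}
  [13] u=0 | in [-3,4] | out [-3,4] | prev [-3,3] | push {1}
  [14] u=5 | in [-3,4] | out [-2,4] | prev [-2,2] | push {0,2,3,4}
  [15] u=1 | in [-3,4] | out [-3,4] | ==
  [16] u=0 | in [-3,4] | out [-3,4] | ==
  [17] u=2 | in [-2,4] | out [-3,4] | prev [-3,3] | push {1}
  [18] u=3 | in [-3,4] | out [-3,4] | ==
  [19] u=4 | in [-3,4] | out [-2,1] | ==
  [20] u=1 | in [-3,4] | out [-3,4] | ==

Converged values:
  [0] [-3,4]
  [1] [-3,4]
  [2] [-3,4]
  [3] [-3,4]
  [4] [-2,1]
  [5] [-2,4]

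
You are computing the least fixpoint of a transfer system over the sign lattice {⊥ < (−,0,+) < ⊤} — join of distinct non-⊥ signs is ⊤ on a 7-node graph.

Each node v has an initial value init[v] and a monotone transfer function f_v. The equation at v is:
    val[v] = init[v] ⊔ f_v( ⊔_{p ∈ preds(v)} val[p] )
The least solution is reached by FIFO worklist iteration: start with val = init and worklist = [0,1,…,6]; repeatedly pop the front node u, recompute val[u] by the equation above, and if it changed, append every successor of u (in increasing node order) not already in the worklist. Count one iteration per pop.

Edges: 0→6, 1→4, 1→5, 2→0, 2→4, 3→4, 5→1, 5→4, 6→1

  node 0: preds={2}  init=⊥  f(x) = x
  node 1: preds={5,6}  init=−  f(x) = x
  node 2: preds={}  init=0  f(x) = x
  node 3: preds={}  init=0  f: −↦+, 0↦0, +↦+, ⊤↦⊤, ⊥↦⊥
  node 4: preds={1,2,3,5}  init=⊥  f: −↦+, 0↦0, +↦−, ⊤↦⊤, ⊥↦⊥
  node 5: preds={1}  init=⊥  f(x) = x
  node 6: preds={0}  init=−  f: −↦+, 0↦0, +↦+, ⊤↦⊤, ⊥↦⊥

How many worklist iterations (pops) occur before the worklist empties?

Worklist (12 pops):
  #1 pop 0: in=0 → 0 (was ⊥); enqueue []
  #2 pop 1: in=− → − (no change)
  #3 pop 2: in=⊥ → 0 (no change)
  #4 pop 3: in=⊥ → 0 (no change)
  #5 pop 4: in=⊤ → ⊤ (was ⊥); enqueue []
  #6 pop 5: in=− → − (was ⊥); enqueue [1,4]
  #7 pop 6: in=0 → ⊤ (was −); enqueue []
  #8 pop 1: in=⊤ → ⊤ (was −); enqueue [5]
  #9 pop 4: in=⊤ → ⊤ (no change)
  #10 pop 5: in=⊤ → ⊤ (was −); enqueue [1,4]
  #11 pop 1: in=⊤ → ⊤ (no change)
  #12 pop 4: in=⊤ → ⊤ (no change)

Fixpoint:
  val[0] = 0
  val[1] = ⊤
  val[2] = 0
  val[3] = 0
  val[4] = ⊤
  val[5] = ⊤
  val[6] = ⊤

12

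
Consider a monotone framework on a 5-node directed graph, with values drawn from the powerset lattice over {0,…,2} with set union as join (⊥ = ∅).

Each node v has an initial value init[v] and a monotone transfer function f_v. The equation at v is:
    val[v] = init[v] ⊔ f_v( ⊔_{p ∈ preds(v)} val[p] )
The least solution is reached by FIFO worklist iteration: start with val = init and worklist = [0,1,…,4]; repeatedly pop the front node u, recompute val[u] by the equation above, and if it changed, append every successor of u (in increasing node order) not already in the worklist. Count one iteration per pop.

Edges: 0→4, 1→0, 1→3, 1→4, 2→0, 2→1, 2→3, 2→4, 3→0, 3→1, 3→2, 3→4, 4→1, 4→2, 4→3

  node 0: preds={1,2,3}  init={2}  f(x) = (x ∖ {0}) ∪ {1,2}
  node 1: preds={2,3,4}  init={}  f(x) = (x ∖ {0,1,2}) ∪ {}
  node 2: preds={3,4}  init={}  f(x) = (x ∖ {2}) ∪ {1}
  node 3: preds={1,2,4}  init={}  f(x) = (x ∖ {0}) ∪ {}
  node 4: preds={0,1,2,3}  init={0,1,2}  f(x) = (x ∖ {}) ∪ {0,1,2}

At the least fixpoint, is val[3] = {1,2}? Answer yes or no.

yes

Iteration log — 8 steps:
  step 1. node 0  ⊔preds={}  new={1,2}  old={2}  +wl: 
  step 2. node 1  ⊔preds={0,1,2}  new={}  stable
  step 3. node 2  ⊔preds={0,1,2}  new={0,1}  old={}  +wl: 0,1
  step 4. node 3  ⊔preds={0,1,2}  new={1,2}  old={}  +wl: 2
  step 5. node 4  ⊔preds={0,1,2}  new={0,1,2}  stable
  step 6. node 0  ⊔preds={0,1,2}  new={1,2}  stable
  step 7. node 1  ⊔preds={0,1,2}  new={}  stable
  step 8. node 2  ⊔preds={0,1,2}  new={0,1}  stable

Least fixpoint reached:
  node 0: {1,2}
  node 1: {}
  node 2: {0,1}
  node 3: {1,2}
  node 4: {0,1,2}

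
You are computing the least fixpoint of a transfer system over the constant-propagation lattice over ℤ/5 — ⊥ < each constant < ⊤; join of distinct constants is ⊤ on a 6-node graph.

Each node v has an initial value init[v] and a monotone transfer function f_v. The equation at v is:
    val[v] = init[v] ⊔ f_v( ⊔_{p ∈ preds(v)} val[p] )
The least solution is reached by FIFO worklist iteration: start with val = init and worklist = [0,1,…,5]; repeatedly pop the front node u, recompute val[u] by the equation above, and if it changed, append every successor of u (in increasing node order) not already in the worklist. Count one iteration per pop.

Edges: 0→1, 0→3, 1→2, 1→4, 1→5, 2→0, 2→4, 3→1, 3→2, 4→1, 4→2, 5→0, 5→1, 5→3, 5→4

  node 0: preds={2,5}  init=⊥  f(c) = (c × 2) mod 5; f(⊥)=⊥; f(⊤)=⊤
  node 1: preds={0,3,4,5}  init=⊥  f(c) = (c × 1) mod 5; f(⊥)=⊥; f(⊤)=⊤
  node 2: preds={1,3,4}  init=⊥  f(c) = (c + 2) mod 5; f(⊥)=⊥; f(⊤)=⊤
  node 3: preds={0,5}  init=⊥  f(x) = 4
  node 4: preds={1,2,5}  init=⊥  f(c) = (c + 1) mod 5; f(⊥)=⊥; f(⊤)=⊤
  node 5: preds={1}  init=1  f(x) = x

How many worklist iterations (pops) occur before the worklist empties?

11

Iteration log — 11 steps:
  step 1. node 0  ⊔preds=1  new=2  old=⊥  +wl: 
  step 2. node 1  ⊔preds=⊤  new=⊤  old=⊥  +wl: 
  step 3. node 2  ⊔preds=⊤  new=⊤  old=⊥  +wl: 0
  step 4. node 3  ⊔preds=⊤  new=4  old=⊥  +wl: 1,2
  step 5. node 4  ⊔preds=⊤  new=⊤  old=⊥  +wl: 
  step 6. node 5  ⊔preds=⊤  new=⊤  old=1  +wl: 3,4
  step 7. node 0  ⊔preds=⊤  new=⊤  old=2  +wl: 
  step 8. node 1  ⊔preds=⊤  new=⊤  stable
  step 9. node 2  ⊔preds=⊤  new=⊤  stable
  step 10. node 3  ⊔preds=⊤  new=4  stable
  step 11. node 4  ⊔preds=⊤  new=⊤  stable

Least fixpoint reached:
  node 0: ⊤
  node 1: ⊤
  node 2: ⊤
  node 3: 4
  node 4: ⊤
  node 5: ⊤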